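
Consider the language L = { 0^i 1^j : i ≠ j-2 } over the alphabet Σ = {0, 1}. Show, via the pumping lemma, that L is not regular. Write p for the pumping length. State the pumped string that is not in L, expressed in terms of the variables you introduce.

Suppose for contradiction that L is regular, and let p be the pumping length.
Choose w = 0^p 1^{p+p!+2}. Since p ≠ (p+p!+2)-2 = p+p!, w ∈ L; and |w| ≥ p.
The pumping lemma gives a decomposition w = xyz where |xy| ≤ p and |y| ≥ 1.
The first p characters of w are 0's, so xy (and hence y) consists only of 0's. Write y = 0^k, 1 ≤ k ≤ p.
Since 1 ≤ k ≤ p, k divides p!; set t = 1 + p!/k. Then xy^t z has p + (p!/k)·k = p + p! copies of 0. Now the 0-count is p+p! and (1-count)-2 = (p+p!+2)-2 = p+p!, so i ≠ j-2 fails. So xy^t z = 0^{p+p!} 1^{p+p!+2} ∉ L.
This is a contradiction; hence L is not regular.

0^{p+p!} 1^{p+p!+2}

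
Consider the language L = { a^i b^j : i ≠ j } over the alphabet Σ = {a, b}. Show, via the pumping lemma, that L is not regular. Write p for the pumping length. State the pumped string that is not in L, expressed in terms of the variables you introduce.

Assume L is regular; let p be its pumping constant.
Choose w = a^p b^{p+p!}. Since p ≠ p+p!, w ∈ L; and |w| ≥ p.
By the pumping lemma, w = xyz with |xy| ≤ p and |y| > 0.
The first p characters of w are a's, so xy (and hence y) consists only of a's. Write y = a^k, 1 ≤ k ≤ p.
Since 1 ≤ k ≤ p, k divides p!; set t = 1 + p!/k. Then xy^t z has p + (p!/k)·k = p + p! copies of a. Now the a-count equals the b-count, so i ≠ j fails. So xy^t z = a^{p+p!} b^{p+p!} ∉ L.
Contradiction. Therefore L is not regular.

a^{p+p!} b^{p+p!}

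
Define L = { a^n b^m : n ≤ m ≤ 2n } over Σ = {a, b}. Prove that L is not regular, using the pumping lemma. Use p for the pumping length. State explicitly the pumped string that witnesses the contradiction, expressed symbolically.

a^{p+k} b^p

Assume L is regular. Let p be the pumping length given by the pumping lemma.
Take w = a^p b^p ∈ L (since p ≤ p ≤ 2p), with |w| = 2p ≥ p.
Write w = xyz as guaranteed by the lemma, with |xy| ≤ p and |y| ≥ 1.
The first p characters of w are a's, so xy (and hence y) consists only of a's. Write y = a^k, 1 ≤ k ≤ p.
Pump with i = 2: xy^2z = a^{p+k} b^p. Now n = p+k > p = m, so the condition n ≤ m fails. Thus xy^2z ∉ L.
Contradiction. Therefore L is not regular.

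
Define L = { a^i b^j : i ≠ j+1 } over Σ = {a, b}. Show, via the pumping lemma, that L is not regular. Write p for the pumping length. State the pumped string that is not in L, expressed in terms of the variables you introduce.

a^{p+p!} b^{p+p!-1}

Toward a contradiction, assume L is regular with pumping length p.
Choose w = a^p b^{p+p!-1}. Since p ≠ (p+p!-1)+1 = p+p!, w ∈ L; and |w| ≥ p.
Write w = xyz as guaranteed by the lemma, with |xy| ≤ p and y is nonempty.
The first p characters of w are a's, so xy (and hence y) consists only of a's. Write y = a^k, 1 ≤ k ≤ p.
Since 1 ≤ k ≤ p, k divides p!; set t = 1 + p!/k. Then xy^t z has p + (p!/k)·k = p + p! copies of a. Now the a-count is p+p! and (b-count)+1 = (p+p!-1)+1 = p+p!, so i ≠ j+1 fails. So xy^t z = a^{p+p!} b^{p+p!-1} ∉ L.
This contradicts the pumping lemma, so L is not regular.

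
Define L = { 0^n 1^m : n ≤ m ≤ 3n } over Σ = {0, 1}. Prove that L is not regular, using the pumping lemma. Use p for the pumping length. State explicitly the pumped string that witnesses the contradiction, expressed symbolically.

Assume L is regular. Let p be the pumping length given by the pumping lemma.
Take w = 0^p 1^p ∈ L (since p ≤ p ≤ 3p), with |w| = 2p ≥ p.
The pumping lemma gives a decomposition w = xyz where |xy| ≤ p and y is nonempty.
Because |xy| ≤ p and w begins with p copies of 0, we have y = 0^k with 1 ≤ k ≤ p.
Pump with i = 2: xy^2z = 0^{p+k} 1^p. Now n = p+k > p = m, so the condition n ≤ m fails. Thus xy^2z ∉ L.
Contradiction. Therefore L is not regular.

0^{p+k} 1^p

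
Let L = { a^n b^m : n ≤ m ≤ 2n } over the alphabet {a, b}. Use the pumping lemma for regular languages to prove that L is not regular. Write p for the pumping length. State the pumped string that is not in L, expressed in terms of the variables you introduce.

Suppose for contradiction that L is regular, and let p be the pumping length.
Take w = a^p b^p ∈ L (since p ≤ p ≤ 2p), with |w| = 2p ≥ p.
The pumping lemma gives a decomposition w = xyz where |xy| ≤ p and |y| ≥ 1.
Since the first p symbols of w are all a's and |xy| ≤ p, y lies entirely in the leading a-block: y = a^k for some k with 1 ≤ k ≤ p.
Pump with i = 2: xy^2z = a^{p+k} b^p. Now n = p+k > p = m, so the condition n ≤ m fails. Thus xy^2z ∉ L.
Contradiction. Therefore L is not regular.

a^{p+k} b^p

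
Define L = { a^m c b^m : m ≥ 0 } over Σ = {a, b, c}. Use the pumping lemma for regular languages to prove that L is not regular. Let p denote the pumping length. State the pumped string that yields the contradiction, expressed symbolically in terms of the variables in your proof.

a^{p+k} c b^p

Assume L is regular; let p be its pumping constant.
Take w = a^p c b^p ∈ L with |w| = 2p+1 ≥ p.
By the pumping lemma, w = xyz with |xy| ≤ p and |y| > 0.
Since the first p symbols of w are all a's and |xy| ≤ p, y lies entirely in the leading a-block: y = a^k for some k with 1 ≤ k ≤ p.
Pump with i = 2: xy^2z = a^{p+k} c b^p, which would require p+k = p. But k ≥ 1, so xy^2z ∉ L.
Contradiction. Therefore L is not regular.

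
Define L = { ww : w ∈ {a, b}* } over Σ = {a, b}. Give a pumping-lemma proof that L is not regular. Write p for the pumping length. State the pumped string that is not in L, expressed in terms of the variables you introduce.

a^{p+k} b^p a^p b^p

Toward a contradiction, assume L is regular with pumping length p.
Take w = a^p b^p a^p b^p = uu where u = a^pb^p; then w ∈ L and |w| = 4p ≥ p.
The pumping lemma gives a decomposition w = xyz where |xy| ≤ p and |y| ≥ 1.
The first p characters of w are a's, so xy (and hence y) consists only of a's. Write y = a^k, 1 ≤ k ≤ p.
Pump with i = 2: xy^2z = a^{p+k} b^p a^p b^p, of length 4p+k. Suppose this equals vv. The string starts with a and ends with b, so v does too; thus the boundary between the two copies of v is a b→a transition. There is exactly one such transition, at position 2p+k, so |v| = 2p+k and |vv| = 4p+2k ≠ 4p+k since k ≥ 1. So xy^2z ∉ L.
This contradicts the pumping lemma, so L is not regular.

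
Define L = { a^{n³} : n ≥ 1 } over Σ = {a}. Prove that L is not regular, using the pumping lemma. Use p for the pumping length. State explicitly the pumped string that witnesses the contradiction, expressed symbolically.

a^{p³+k}

Suppose for contradiction that L is regular, and let p be the pumping length.
Take w = a^{p³} ∈ L with |w| = p³ ≥ p.
Write w = xyz as guaranteed by the lemma, with |xy| ≤ p and |y| ≥ 1.
Then y = a^k for some k with 1 ≤ k ≤ p.
Pump with i = 2: xy^2z = a^{p³+k}. Since 1 ≤ k ≤ p, p³ < p³+k ≤ p³+p < p³+3p²+3p+1 = (p+1)³, so p³+k is not a perfect cube. So xy^2z ∉ L.
Contradiction. Therefore L is not regular.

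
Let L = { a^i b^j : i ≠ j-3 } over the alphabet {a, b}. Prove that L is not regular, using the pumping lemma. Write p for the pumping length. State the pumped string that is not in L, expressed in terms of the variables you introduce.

a^{p+p!} b^{p+p!+3}

Assume L is regular; let p be its pumping constant.
Choose w = a^p b^{p+p!+3}. Since p ≠ (p+p!+3)-3 = p+p!, w ∈ L; and |w| ≥ p.
By the pumping lemma, w = xyz with |xy| ≤ p and |y| > 0.
The first p characters of w are a's, so xy (and hence y) consists only of a's. Write y = a^k, 1 ≤ k ≤ p.
Since 1 ≤ k ≤ p, k divides p!; set t = 1 + p!/k. Then xy^t z has p + (p!/k)·k = p + p! copies of a. Now the a-count is p+p! and (b-count)-3 = (p+p!+3)-3 = p+p!, so i ≠ j-3 fails. So xy^t z = a^{p+p!} b^{p+p!+3} ∉ L.
Contradiction. Therefore L is not regular.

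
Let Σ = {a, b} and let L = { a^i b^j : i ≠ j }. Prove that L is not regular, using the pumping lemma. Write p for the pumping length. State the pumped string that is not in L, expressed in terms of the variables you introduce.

Suppose for contradiction that L is regular, and let p be the pumping length.
Choose w = a^p b^{p+p!}. Since p ≠ p+p!, w ∈ L; and |w| ≥ p.
The pumping lemma gives a decomposition w = xyz where |xy| ≤ p and |y| ≥ 1.
Because |xy| ≤ p and w begins with p copies of a, we have y = a^k with 1 ≤ k ≤ p.
Since 1 ≤ k ≤ p, k divides p!; set t = 1 + p!/k. Then xy^t z has p + (p!/k)·k = p + p! copies of a. Now the a-count equals the b-count, so i ≠ j fails. So xy^t z = a^{p+p!} b^{p+p!} ∉ L.
This is a contradiction; hence L is not regular.

a^{p+p!} b^{p+p!}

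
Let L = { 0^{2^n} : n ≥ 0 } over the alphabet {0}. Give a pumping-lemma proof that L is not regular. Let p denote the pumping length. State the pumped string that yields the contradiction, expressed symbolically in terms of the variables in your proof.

Assume L is regular; let p be its pumping constant.
Take w = 0^{2^p} ∈ L with |w| = 2^p ≥ p.
By the pumping lemma, w = xyz with |xy| ≤ p and y is nonempty.
Then y = 0^k for some k with 1 ≤ k ≤ p.
Pump with i = 2: xy^2z = 0^{2^p+k}. Since 1 ≤ k ≤ p < 2^p, we have 2^p < 2^p+k < 2^{p+1}, so 2^p+k is not a power of 2. So xy^2z ∉ L.
Contradiction. Therefore L is not regular.

0^{2^p+k}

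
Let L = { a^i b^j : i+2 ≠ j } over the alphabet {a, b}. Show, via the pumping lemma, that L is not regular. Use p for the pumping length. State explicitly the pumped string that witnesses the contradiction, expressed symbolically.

a^{p+p!} b^{p+p!+2}

Toward a contradiction, assume L is regular with pumping length p.
Choose w = a^p b^{p+p!+2}. Since p ≠ (p+p!+2)-2 = p+p!, w ∈ L; and |w| ≥ p.
By the pumping lemma, w = xyz with |xy| ≤ p and |y| ≥ 1.
Since the first p symbols of w are all a's and |xy| ≤ p, y lies entirely in the leading a-block: y = a^k for some k with 1 ≤ k ≤ p.
Since 1 ≤ k ≤ p, k divides p!; set t = 1 + p!/k. Then xy^t z has p + (p!/k)·k = p + p! copies of a. Now the a-count is p+p! and (b-count)-2 = (p+p!+2)-2 = p+p!, so i+2 ≠ j fails. So xy^t z = a^{p+p!} b^{p+p!+2} ∉ L.
This is a contradiction; hence L is not regular.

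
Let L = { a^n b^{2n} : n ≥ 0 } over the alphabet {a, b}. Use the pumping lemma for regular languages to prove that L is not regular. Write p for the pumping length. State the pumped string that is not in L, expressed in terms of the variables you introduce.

a^{p+k} b^{2p}

Assume L is regular; let p be its pumping constant.
Take w = a^p b^{2p}. Then w ∈ L and |w| = 3p ≥ p.
By the pumping lemma, w = xyz with |xy| ≤ p and |y| ≥ 1.
The first p characters of w are a's, so xy (and hence y) consists only of a's. Write y = a^k, 1 ≤ k ≤ p.
Pump with i = 2: xy^2z = a^{p+k} b^{2p}. For this to lie in L we would need 2p = 2(p+k), which forces k = 0. But k ≥ 1, so xy^2z ∉ L.
Contradiction. Therefore L is not regular.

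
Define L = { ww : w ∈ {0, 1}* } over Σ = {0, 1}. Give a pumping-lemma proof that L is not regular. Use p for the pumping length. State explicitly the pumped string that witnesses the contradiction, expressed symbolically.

Suppose for contradiction that L is regular, and let p be the pumping length.
Take w = 0^p 1^p 0^p 1^p = uu where u = 0^p1^p; then w ∈ L and |w| = 4p ≥ p.
By the pumping lemma, w = xyz with |xy| ≤ p and |y| > 0.
The first p characters of w are 0's, so xy (and hence y) consists only of 0's. Write y = 0^k, 1 ≤ k ≤ p.
Pump with i = 2: xy^2z = 0^{p+k} 1^p 0^p 1^p, of length 4p+k. Suppose this equals vv. The string starts with 0 and ends with 1, so v does too; thus the boundary between the two copies of v is a 1→0 transition. There is exactly one such transition, at position 2p+k, so |v| = 2p+k and |vv| = 4p+2k ≠ 4p+k since k ≥ 1. So xy^2z ∉ L.
This is a contradiction; hence L is not regular.

0^{p+k} 1^p 0^p 1^p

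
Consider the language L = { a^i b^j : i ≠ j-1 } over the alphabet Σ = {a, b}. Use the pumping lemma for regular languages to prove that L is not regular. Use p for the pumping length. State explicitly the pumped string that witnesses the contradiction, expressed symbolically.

Toward a contradiction, assume L is regular with pumping length p.
Choose w = a^p b^{p+p!+1}. Since p ≠ (p+p!+1)-1 = p+p!, w ∈ L; and |w| ≥ p.
The pumping lemma gives a decomposition w = xyz where |xy| ≤ p and |y| ≥ 1.
The first p characters of w are a's, so xy (and hence y) consists only of a's. Write y = a^k, 1 ≤ k ≤ p.
Since 1 ≤ k ≤ p, k divides p!; set t = 1 + p!/k. Then xy^t z has p + (p!/k)·k = p + p! copies of a. Now the a-count is p+p! and (b-count)-1 = (p+p!+1)-1 = p+p!, so i ≠ j-1 fails. So xy^t z = a^{p+p!} b^{p+p!+1} ∉ L.
Contradiction. Therefore L is not regular.

a^{p+p!} b^{p+p!+1}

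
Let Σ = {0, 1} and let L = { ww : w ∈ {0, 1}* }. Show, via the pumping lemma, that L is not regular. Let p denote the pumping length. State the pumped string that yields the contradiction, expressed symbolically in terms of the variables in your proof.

Suppose for contradiction that L is regular, and let p be the pumping length.
Take w = 0^p 1^p 0^p 1^p = uu where u = 0^p1^p; then w ∈ L and |w| = 4p ≥ p.
The pumping lemma gives a decomposition w = xyz where |xy| ≤ p and |y| > 0.
Because |xy| ≤ p and w begins with p copies of 0, we have y = 0^k with 1 ≤ k ≤ p.
Pump with i = 2: xy^2z = 0^{p+k} 1^p 0^p 1^p, of length 4p+k. Suppose this equals vv. The string starts with 0 and ends with 1, so v does too; thus the boundary between the two copies of v is a 1→0 transition. There is exactly one such transition, at position 2p+k, so |v| = 2p+k and |vv| = 4p+2k ≠ 4p+k since k ≥ 1. So xy^2z ∉ L.
This is a contradiction; hence L is not regular.

0^{p+k} 1^p 0^p 1^p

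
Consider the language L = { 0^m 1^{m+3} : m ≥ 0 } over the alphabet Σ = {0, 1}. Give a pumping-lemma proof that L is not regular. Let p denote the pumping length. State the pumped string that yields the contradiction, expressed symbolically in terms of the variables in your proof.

0^{p+k} 1^{p+3}

Assume L is regular. Let p be the pumping length given by the pumping lemma.
Choose w = 0^p 1^{p+3}, which is in L with |w| = 2p+3 ≥ p.
Write w = xyz as guaranteed by the lemma, with |xy| ≤ p and y is nonempty.
The first p characters of w are 0's, so xy (and hence y) consists only of 0's. Write y = 0^k, 1 ≤ k ≤ p.
Pump with i = 2: xy^2z = 0^{p+k} 1^{p+3}. For this to lie in L we would need p+3 = (p+k)+3, which forces k = 0. But k ≥ 1, so xy^2z ∉ L.
Contradiction. Therefore L is not regular.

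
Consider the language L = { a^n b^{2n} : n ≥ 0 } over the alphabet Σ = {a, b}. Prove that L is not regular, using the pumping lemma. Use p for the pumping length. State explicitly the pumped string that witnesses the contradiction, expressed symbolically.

Suppose for contradiction that L is regular, and let p be the pumping length.
Choose w = a^p b^{2p}, which is in L with |w| = 3p ≥ p.
Write w = xyz as guaranteed by the lemma, with |xy| ≤ p and |y| > 0.
Because |xy| ≤ p and w begins with p copies of a, we have y = a^k with 1 ≤ k ≤ p.
Pump with i = 2: xy^2z = a^{p+k} b^{2p}. For this to lie in L we would need 2p = 2(p+k), which forces k = 0. But k ≥ 1, so xy^2z ∉ L.
Contradiction. Therefore L is not regular.

a^{p+k} b^{2p}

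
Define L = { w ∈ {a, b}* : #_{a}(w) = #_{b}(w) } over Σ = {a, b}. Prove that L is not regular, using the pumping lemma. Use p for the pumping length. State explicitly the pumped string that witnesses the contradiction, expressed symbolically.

a^{p+k} b^p

Assume L is regular; let p be its pumping constant.
Choose w = a^p b^p ∈ L with |w| = 2p ≥ p.
By the pumping lemma, w = xyz with |xy| ≤ p and |y| ≥ 1.
Because |xy| ≤ p and w begins with p copies of a, we have y = a^k with 1 ≤ k ≤ p.
Pump with i = 2: xy^2z = a^{p+k} b^p has p+k occurrences of a but only p of b. Since k ≥ 1 the counts differ, so xy^2z ∉ L.
Contradiction. Therefore L is not regular.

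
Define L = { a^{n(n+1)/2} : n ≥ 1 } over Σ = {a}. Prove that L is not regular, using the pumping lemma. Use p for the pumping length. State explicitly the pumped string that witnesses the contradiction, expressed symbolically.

Assume L is regular. Let p be the pumping length given by the pumping lemma.
Take w = a^{p(p+1)/2} ∈ L with |w| = p(p+1)/2 ≥ p.
Write w = xyz as guaranteed by the lemma, with |xy| ≤ p and y is nonempty.
Then y = a^k for some k with 1 ≤ k ≤ p.
Pump with i = 2: xy^2z = a^{p(p+1)/2+k}. Since 1 ≤ k ≤ p, p(p+1)/2 < p(p+1)/2+k ≤ p(p+1)/2+p < (p+1)(p+2)/2, so p(p+1)/2+k is strictly between consecutive triangular numbers. So xy^2z ∉ L.
This contradicts the pumping lemma, so L is not regular.

a^{p(p+1)/2+k}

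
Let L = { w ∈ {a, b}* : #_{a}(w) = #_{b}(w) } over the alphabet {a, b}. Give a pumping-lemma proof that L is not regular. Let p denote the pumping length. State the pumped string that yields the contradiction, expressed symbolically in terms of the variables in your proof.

Assume L is regular. Let p be the pumping length given by the pumping lemma.
Choose w = a^p b^p ∈ L with |w| = 2p ≥ p.
By the pumping lemma, w = xyz with |xy| ≤ p and y is nonempty.
The first p characters of w are a's, so xy (and hence y) consists only of a's. Write y = a^k, 1 ≤ k ≤ p.
Pump with i = 2: xy^2z = a^{p+k} b^p has p+k occurrences of a but only p of b. Since k ≥ 1 the counts differ, so xy^2z ∉ L.
Contradiction. Therefore L is not regular.

a^{p+k} b^p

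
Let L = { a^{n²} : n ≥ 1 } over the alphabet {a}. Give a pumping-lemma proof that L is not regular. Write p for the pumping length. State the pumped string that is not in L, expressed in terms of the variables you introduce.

Suppose for contradiction that L is regular, and let p be the pumping length.
Take w = a^{p²} ∈ L with |w| = p² ≥ p.
The pumping lemma gives a decomposition w = xyz where |xy| ≤ p and |y| > 0.
Then y = a^k for some k with 1 ≤ k ≤ p.
Pump with i = 2: xy^2z = a^{p²+k}. Since 1 ≤ k ≤ p, p² < p²+k ≤ p²+p < (p+1)², so p²+k lies strictly between consecutive squares and is not a perfect square. So xy^2z ∉ L.
This contradicts the pumping lemma, so L is not regular.

a^{p²+k}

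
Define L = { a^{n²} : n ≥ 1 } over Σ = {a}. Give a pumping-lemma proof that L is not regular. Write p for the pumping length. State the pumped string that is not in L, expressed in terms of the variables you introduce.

Toward a contradiction, assume L is regular with pumping length p.
Take w = a^{p²} ∈ L with |w| = p² ≥ p.
Write w = xyz as guaranteed by the lemma, with |xy| ≤ p and y is nonempty.
Then y = a^k for some k with 1 ≤ k ≤ p.
Pump with i = 2: xy^2z = a^{p²+k}. Since 1 ≤ k ≤ p, p² < p²+k ≤ p²+p < (p+1)², so p²+k lies strictly between consecutive squares and is not a perfect square. So xy^2z ∉ L.
This is a contradiction; hence L is not regular.

a^{p²+k}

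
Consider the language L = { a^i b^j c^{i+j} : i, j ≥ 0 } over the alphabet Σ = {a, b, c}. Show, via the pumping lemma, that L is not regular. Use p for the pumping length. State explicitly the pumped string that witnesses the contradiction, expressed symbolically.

Suppose for contradiction that L is regular, and let p be the pumping length.
Take w = a^p b^p c^{2p} ∈ L (with i=j=p, i+j=2p), |w| = 4p ≥ p.
Write w = xyz as guaranteed by the lemma, with |xy| ≤ p and |y| ≥ 1.
Since the first p symbols of w are all a's and |xy| ≤ p, y lies entirely in the leading a-block: y = a^k for some k with 1 ≤ k ≤ p.
Consider xy^2z = a^{p+k} b^p c^{2p}. Now the a- and b-counts sum to 2p+k, but the c-count is 2p ≠ 2p+k. So xy^2z ∉ L.
This is a contradiction; hence L is not regular.

a^{p+k} b^p c^{2p}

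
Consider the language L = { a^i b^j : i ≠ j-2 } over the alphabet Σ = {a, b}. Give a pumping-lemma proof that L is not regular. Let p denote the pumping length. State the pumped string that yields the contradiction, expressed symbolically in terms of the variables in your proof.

Suppose for contradiction that L is regular, and let p be the pumping length.
Choose w = a^p b^{p+p!+2}. Since p ≠ (p+p!+2)-2 = p+p!, w ∈ L; and |w| ≥ p.
Write w = xyz as guaranteed by the lemma, with |xy| ≤ p and |y| > 0.
Since the first p symbols of w are all a's and |xy| ≤ p, y lies entirely in the leading a-block: y = a^k for some k with 1 ≤ k ≤ p.
Since 1 ≤ k ≤ p, k divides p!; set t = 1 + p!/k. Then xy^t z has p + (p!/k)·k = p + p! copies of a. Now the a-count is p+p! and (b-count)-2 = (p+p!+2)-2 = p+p!, so i ≠ j-2 fails. So xy^t z = a^{p+p!} b^{p+p!+2} ∉ L.
This contradicts the pumping lemma, so L is not regular.

a^{p+p!} b^{p+p!+2}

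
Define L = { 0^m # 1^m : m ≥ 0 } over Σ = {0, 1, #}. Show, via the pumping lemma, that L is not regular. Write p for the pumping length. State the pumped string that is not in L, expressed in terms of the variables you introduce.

Suppose for contradiction that L is regular, and let p be the pumping length.
Take w = 0^p # 1^p ∈ L with |w| = 2p+1 ≥ p.
Write w = xyz as guaranteed by the lemma, with |xy| ≤ p and |y| > 0.
The first p characters of w are 0's, so xy (and hence y) consists only of 0's. Write y = 0^k, 1 ≤ k ≤ p.
Pump with i = 2: xy^2z = 0^{p+k} # 1^p, which would require p+k = p. But k ≥ 1, so xy^2z ∉ L.
Contradiction. Therefore L is not regular.

0^{p+k} # 1^p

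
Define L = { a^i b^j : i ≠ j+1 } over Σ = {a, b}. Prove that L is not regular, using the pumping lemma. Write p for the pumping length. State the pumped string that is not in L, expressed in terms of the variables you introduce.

a^{p+p!} b^{p+p!-1}

Toward a contradiction, assume L is regular with pumping length p.
Choose w = a^p b^{p+p!-1}. Since p ≠ (p+p!-1)+1 = p+p!, w ∈ L; and |w| ≥ p.
The pumping lemma gives a decomposition w = xyz where |xy| ≤ p and |y| > 0.
Since the first p symbols of w are all a's and |xy| ≤ p, y lies entirely in the leading a-block: y = a^k for some k with 1 ≤ k ≤ p.
Since 1 ≤ k ≤ p, k divides p!; set t = 1 + p!/k. Then xy^t z has p + (p!/k)·k = p + p! copies of a. Now the a-count is p+p! and (b-count)+1 = (p+p!-1)+1 = p+p!, so i ≠ j+1 fails. So xy^t z = a^{p+p!} b^{p+p!-1} ∉ L.
This contradicts the pumping lemma, so L is not regular.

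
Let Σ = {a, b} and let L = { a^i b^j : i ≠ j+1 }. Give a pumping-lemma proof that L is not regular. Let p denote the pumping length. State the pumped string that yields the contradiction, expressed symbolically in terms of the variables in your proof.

a^{p+p!} b^{p+p!-1}

Toward a contradiction, assume L is regular with pumping length p.
Choose w = a^p b^{p+p!-1}. Since p ≠ (p+p!-1)+1 = p+p!, w ∈ L; and |w| ≥ p.
By the pumping lemma, w = xyz with |xy| ≤ p and |y| > 0.
Since the first p symbols of w are all a's and |xy| ≤ p, y lies entirely in the leading a-block: y = a^k for some k with 1 ≤ k ≤ p.
Since 1 ≤ k ≤ p, k divides p!; set t = 1 + p!/k. Then xy^t z has p + (p!/k)·k = p + p! copies of a. Now the a-count is p+p! and (b-count)+1 = (p+p!-1)+1 = p+p!, so i ≠ j+1 fails. So xy^t z = a^{p+p!} b^{p+p!-1} ∉ L.
This contradicts the pumping lemma, so L is not regular.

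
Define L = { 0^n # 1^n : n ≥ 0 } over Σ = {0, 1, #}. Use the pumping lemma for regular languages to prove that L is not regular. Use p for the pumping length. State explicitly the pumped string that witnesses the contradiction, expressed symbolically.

Suppose for contradiction that L is regular, and let p be the pumping length.
Take w = 0^p # 1^p ∈ L with |w| = 2p+1 ≥ p.
Write w = xyz as guaranteed by the lemma, with |xy| ≤ p and |y| ≥ 1.
Because |xy| ≤ p and w begins with p copies of 0, we have y = 0^k with 1 ≤ k ≤ p.
Pump with i = 2: xy^2z = 0^{p+k} # 1^p, which would require p+k = p. But k ≥ 1, so xy^2z ∉ L.
This is a contradiction; hence L is not regular.

0^{p+k} # 1^p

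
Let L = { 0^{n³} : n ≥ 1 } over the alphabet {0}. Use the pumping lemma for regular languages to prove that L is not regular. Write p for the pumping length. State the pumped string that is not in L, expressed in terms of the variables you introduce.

0^{p³+k}

Toward a contradiction, assume L is regular with pumping length p.
Take w = 0^{p³} ∈ L with |w| = p³ ≥ p.
The pumping lemma gives a decomposition w = xyz where |xy| ≤ p and |y| > 0.
Then y = 0^k for some k with 1 ≤ k ≤ p.
Pump with i = 2: xy^2z = 0^{p³+k}. Since 1 ≤ k ≤ p, p³ < p³+k ≤ p³+p < p³+3p²+3p+1 = (p+1)³, so p³+k is not a perfect cube. So xy^2z ∉ L.
This is a contradiction; hence L is not regular.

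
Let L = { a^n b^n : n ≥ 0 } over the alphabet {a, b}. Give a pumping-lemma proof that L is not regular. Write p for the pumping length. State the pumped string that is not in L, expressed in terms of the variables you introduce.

a^{p+k} b^p

Assume L is regular; let p be its pumping constant.
Take w = a^p b^p. Then w ∈ L and |w| = 2p ≥ p.
The pumping lemma gives a decomposition w = xyz where |xy| ≤ p and y is nonempty.
The first p characters of w are a's, so xy (and hence y) consists only of a's. Write y = a^k, 1 ≤ k ≤ p.
Pump with i = 2: xy^2z = a^{p+k} b^p. For this to lie in L we would need p = p+k, which forces k = 0. But k ≥ 1, so xy^2z ∉ L.
This contradicts the pumping lemma, so L is not regular.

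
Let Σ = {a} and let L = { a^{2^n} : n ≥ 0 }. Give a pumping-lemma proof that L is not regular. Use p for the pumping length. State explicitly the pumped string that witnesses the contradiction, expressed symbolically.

a^{2^p+k}

Toward a contradiction, assume L is regular with pumping length p.
Take w = a^{2^p} ∈ L with |w| = 2^p ≥ p.
By the pumping lemma, w = xyz with |xy| ≤ p and |y| ≥ 1.
Then y = a^k for some k with 1 ≤ k ≤ p.
Pump with i = 2: xy^2z = a^{2^p+k}. Since 1 ≤ k ≤ p < 2^p, we have 2^p < 2^p+k < 2^{p+1}, so 2^p+k is not a power of 2. So xy^2z ∉ L.
This is a contradiction; hence L is not regular.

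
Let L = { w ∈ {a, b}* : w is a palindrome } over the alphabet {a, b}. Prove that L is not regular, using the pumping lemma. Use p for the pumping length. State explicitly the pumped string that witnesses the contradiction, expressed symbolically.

a^{p+k} b a^p

Assume L is regular; let p be its pumping constant.
Take w = a^p b a^p, a palindrome of length 2p+1 ≥ p.
By the pumping lemma, w = xyz with |xy| ≤ p and |y| > 0.
Since the first p symbols of w are all a's and |xy| ≤ p, y lies entirely in the leading a-block: y = a^k for some k with 1 ≤ k ≤ p.
Pump with i = 2: xy^2z = a^{p+k} b a^p. Its reverse is a^p b a^{p+k}, which differs from xy^2z since k ≥ 1. So xy^2z is not a palindrome and xy^2z ∉ L.
This contradicts the pumping lemma, so L is not regular.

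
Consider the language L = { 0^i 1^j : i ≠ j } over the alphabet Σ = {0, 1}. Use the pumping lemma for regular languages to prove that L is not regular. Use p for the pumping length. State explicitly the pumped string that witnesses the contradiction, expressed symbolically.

0^{p+p!} 1^{p+p!}

Suppose for contradiction that L is regular, and let p be the pumping length.
Choose w = 0^p 1^{p+p!}. Since p ≠ p+p!, w ∈ L; and |w| ≥ p.
Write w = xyz as guaranteed by the lemma, with |xy| ≤ p and |y| ≥ 1.
The first p characters of w are 0's, so xy (and hence y) consists only of 0's. Write y = 0^k, 1 ≤ k ≤ p.
Since 1 ≤ k ≤ p, k divides p!; set t = 1 + p!/k. Then xy^t z has p + (p!/k)·k = p + p! copies of 0. Now the 0-count equals the 1-count, so i ≠ j fails. So xy^t z = 0^{p+p!} 1^{p+p!} ∉ L.
This contradicts the pumping lemma, so L is not regular.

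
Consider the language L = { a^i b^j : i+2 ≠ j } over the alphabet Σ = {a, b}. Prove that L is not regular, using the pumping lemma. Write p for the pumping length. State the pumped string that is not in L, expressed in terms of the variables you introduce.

Assume L is regular. Let p be the pumping length given by the pumping lemma.
Choose w = a^p b^{p+p!+2}. Since p ≠ (p+p!+2)-2 = p+p!, w ∈ L; and |w| ≥ p.
Write w = xyz as guaranteed by the lemma, with |xy| ≤ p and y is nonempty.
Since the first p symbols of w are all a's and |xy| ≤ p, y lies entirely in the leading a-block: y = a^k for some k with 1 ≤ k ≤ p.
Since 1 ≤ k ≤ p, k divides p!; set t = 1 + p!/k. Then xy^t z has p + (p!/k)·k = p + p! copies of a. Now the a-count is p+p! and (b-count)-2 = (p+p!+2)-2 = p+p!, so i+2 ≠ j fails. So xy^t z = a^{p+p!} b^{p+p!+2} ∉ L.
This contradicts the pumping lemma, so L is not regular.

a^{p+p!} b^{p+p!+2}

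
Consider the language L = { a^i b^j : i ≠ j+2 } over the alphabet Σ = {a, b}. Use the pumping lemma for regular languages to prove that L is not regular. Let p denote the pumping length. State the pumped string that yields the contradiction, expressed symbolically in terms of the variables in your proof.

Toward a contradiction, assume L is regular with pumping length p.
Choose w = a^p b^{p+p!-2}. Since p ≠ (p+p!-2)+2 = p+p!, w ∈ L; and |w| ≥ p.
The pumping lemma gives a decomposition w = xyz where |xy| ≤ p and y is nonempty.
Since the first p symbols of w are all a's and |xy| ≤ p, y lies entirely in the leading a-block: y = a^k for some k with 1 ≤ k ≤ p.
Since 1 ≤ k ≤ p, k divides p!; set t = 1 + p!/k. Then xy^t z has p + (p!/k)·k = p + p! copies of a. Now the a-count is p+p! and (b-count)+2 = (p+p!-2)+2 = p+p!, so i ≠ j+2 fails. So xy^t z = a^{p+p!} b^{p+p!-2} ∉ L.
This is a contradiction; hence L is not regular.

a^{p+p!} b^{p+p!-2}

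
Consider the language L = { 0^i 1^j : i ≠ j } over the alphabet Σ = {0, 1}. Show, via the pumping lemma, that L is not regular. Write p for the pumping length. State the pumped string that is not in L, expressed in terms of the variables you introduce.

Suppose for contradiction that L is regular, and let p be the pumping length.
Choose w = 0^p 1^{p+p!}. Since p ≠ p+p!, w ∈ L; and |w| ≥ p.
The pumping lemma gives a decomposition w = xyz where |xy| ≤ p and |y| > 0.
Because |xy| ≤ p and w begins with p copies of 0, we have y = 0^k with 1 ≤ k ≤ p.
Since 1 ≤ k ≤ p, k divides p!; set t = 1 + p!/k. Then xy^t z has p + (p!/k)·k = p + p! copies of 0. Now the 0-count equals the 1-count, so i ≠ j fails. So xy^t z = 0^{p+p!} 1^{p+p!} ∉ L.
Contradiction. Therefore L is not regular.

0^{p+p!} 1^{p+p!}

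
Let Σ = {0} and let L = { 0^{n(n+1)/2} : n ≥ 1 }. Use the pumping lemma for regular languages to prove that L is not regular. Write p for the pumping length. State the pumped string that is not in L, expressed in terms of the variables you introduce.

0^{p(p+1)/2+k}

Assume L is regular. Let p be the pumping length given by the pumping lemma.
Take w = 0^{p(p+1)/2} ∈ L with |w| = p(p+1)/2 ≥ p.
The pumping lemma gives a decomposition w = xyz where |xy| ≤ p and |y| ≥ 1.
Then y = 0^k for some k with 1 ≤ k ≤ p.
Pump with i = 2: xy^2z = 0^{p(p+1)/2+k}. Since 1 ≤ k ≤ p, p(p+1)/2 < p(p+1)/2+k ≤ p(p+1)/2+p < (p+1)(p+2)/2, so p(p+1)/2+k is strictly between consecutive triangular numbers. So xy^2z ∉ L.
This contradicts the pumping lemma, so L is not regular.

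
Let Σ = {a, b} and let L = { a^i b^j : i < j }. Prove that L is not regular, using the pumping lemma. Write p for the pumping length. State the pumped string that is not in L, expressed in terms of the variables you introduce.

Toward a contradiction, assume L is regular with pumping length p.
Choose w = a^p b^{p+1} ∈ L, with |w| = 2p+1 ≥ p.
By the pumping lemma, w = xyz with |xy| ≤ p and y is nonempty.
The first p characters of w are a's, so xy (and hence y) consists only of a's. Write y = a^k, 1 ≤ k ≤ p.
Consider xy^2z = a^{p+k} b^{p+1}. Since k ≥ 1, the a-count p+k is at least p+1, so i < j fails; thus xy^2z ∉ L.
This contradicts the pumping lemma, so L is not regular.

a^{p+k} b^{p+1}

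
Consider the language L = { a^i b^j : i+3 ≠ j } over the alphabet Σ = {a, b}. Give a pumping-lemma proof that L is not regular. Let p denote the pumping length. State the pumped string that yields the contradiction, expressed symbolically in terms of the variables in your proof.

a^{p+p!} b^{p+p!+3}

Assume L is regular. Let p be the pumping length given by the pumping lemma.
Choose w = a^p b^{p+p!+3}. Since p ≠ (p+p!+3)-3 = p+p!, w ∈ L; and |w| ≥ p.
By the pumping lemma, w = xyz with |xy| ≤ p and |y| > 0.
Because |xy| ≤ p and w begins with p copies of a, we have y = a^k with 1 ≤ k ≤ p.
Since 1 ≤ k ≤ p, k divides p!; set t = 1 + p!/k. Then xy^t z has p + (p!/k)·k = p + p! copies of a. Now the a-count is p+p! and (b-count)-3 = (p+p!+3)-3 = p+p!, so i+3 ≠ j fails. So xy^t z = a^{p+p!} b^{p+p!+3} ∉ L.
Contradiction. Therefore L is not regular.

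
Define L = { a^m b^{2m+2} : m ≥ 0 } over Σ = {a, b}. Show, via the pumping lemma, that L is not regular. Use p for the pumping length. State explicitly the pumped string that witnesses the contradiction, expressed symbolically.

Suppose for contradiction that L is regular, and let p be the pumping length.
Take w = a^p b^{2p+2}. Then w ∈ L and |w| = 3p+2 ≥ p.
By the pumping lemma, w = xyz with |xy| ≤ p and |y| ≥ 1.
Because |xy| ≤ p and w begins with p copies of a, we have y = a^k with 1 ≤ k ≤ p.
Pump with i = 2: xy^2z = a^{p+k} b^{2p+2}. For this to lie in L we would need 2p+2 = 2(p+k)+2, which forces k = 0. But k ≥ 1, so xy^2z ∉ L.
This is a contradiction; hence L is not regular.

a^{p+k} b^{2p+2}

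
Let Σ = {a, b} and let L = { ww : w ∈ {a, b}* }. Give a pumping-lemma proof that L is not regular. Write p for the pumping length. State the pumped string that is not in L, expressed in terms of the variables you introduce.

Suppose for contradiction that L is regular, and let p be the pumping length.
Take w = a^p b^p a^p b^p = uu where u = a^pb^p; then w ∈ L and |w| = 4p ≥ p.
The pumping lemma gives a decomposition w = xyz where |xy| ≤ p and |y| ≥ 1.
Since the first p symbols of w are all a's and |xy| ≤ p, y lies entirely in the leading a-block: y = a^k for some k with 1 ≤ k ≤ p.
Pump with i = 2: xy^2z = a^{p+k} b^p a^p b^p, of length 4p+k. Suppose this equals vv. The string starts with a and ends with b, so v does too; thus the boundary between the two copies of v is a b→a transition. There is exactly one such transition, at position 2p+k, so |v| = 2p+k and |vv| = 4p+2k ≠ 4p+k since k ≥ 1. So xy^2z ∉ L.
This contradicts the pumping lemma, so L is not regular.

a^{p+k} b^p a^p b^p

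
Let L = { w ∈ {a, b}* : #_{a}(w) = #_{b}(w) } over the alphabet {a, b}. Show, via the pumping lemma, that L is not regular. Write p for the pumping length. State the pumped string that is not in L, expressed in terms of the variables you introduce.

a^{p+k} b^p

Assume L is regular; let p be its pumping constant.
Choose w = a^p b^p ∈ L with |w| = 2p ≥ p.
By the pumping lemma, w = xyz with |xy| ≤ p and |y| > 0.
Since the first p symbols of w are all a's and |xy| ≤ p, y lies entirely in the leading a-block: y = a^k for some k with 1 ≤ k ≤ p.
Pump with i = 2: xy^2z = a^{p+k} b^p has p+k occurrences of a but only p of b. Since k ≥ 1 the counts differ, so xy^2z ∉ L.
This is a contradiction; hence L is not regular.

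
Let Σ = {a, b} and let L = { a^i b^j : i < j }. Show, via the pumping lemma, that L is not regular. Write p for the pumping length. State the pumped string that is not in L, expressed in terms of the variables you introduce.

Assume L is regular. Let p be the pumping length given by the pumping lemma.
Choose w = a^p b^{p+1} ∈ L, with |w| = 2p+1 ≥ p.
Write w = xyz as guaranteed by the lemma, with |xy| ≤ p and |y| > 0.
Since the first p symbols of w are all a's and |xy| ≤ p, y lies entirely in the leading a-block: y = a^k for some k with 1 ≤ k ≤ p.
Consider xy^2z = a^{p+k} b^{p+1}. Since k ≥ 1, the a-count p+k is at least p+1, so i < j fails; thus xy^2z ∉ L.
Contradiction. Therefore L is not regular.

a^{p+k} b^{p+1}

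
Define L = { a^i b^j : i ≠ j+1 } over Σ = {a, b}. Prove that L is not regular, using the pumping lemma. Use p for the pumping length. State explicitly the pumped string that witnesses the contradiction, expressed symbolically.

Assume L is regular. Let p be the pumping length given by the pumping lemma.
Choose w = a^p b^{p+p!-1}. Since p ≠ (p+p!-1)+1 = p+p!, w ∈ L; and |w| ≥ p.
By the pumping lemma, w = xyz with |xy| ≤ p and y is nonempty.
Since the first p symbols of w are all a's and |xy| ≤ p, y lies entirely in the leading a-block: y = a^k for some k with 1 ≤ k ≤ p.
Since 1 ≤ k ≤ p, k divides p!; set t = 1 + p!/k. Then xy^t z has p + (p!/k)·k = p + p! copies of a. Now the a-count is p+p! and (b-count)+1 = (p+p!-1)+1 = p+p!, so i ≠ j+1 fails. So xy^t z = a^{p+p!} b^{p+p!-1} ∉ L.
This contradicts the pumping lemma, so L is not regular.

a^{p+p!} b^{p+p!-1}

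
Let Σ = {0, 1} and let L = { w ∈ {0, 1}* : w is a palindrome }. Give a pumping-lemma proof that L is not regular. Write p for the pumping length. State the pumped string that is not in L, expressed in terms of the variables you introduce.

Toward a contradiction, assume L is regular with pumping length p.
Take w = 0^p 1 0^p, a palindrome of length 2p+1 ≥ p.
By the pumping lemma, w = xyz with |xy| ≤ p and |y| ≥ 1.
Because |xy| ≤ p and w begins with p copies of 0, we have y = 0^k with 1 ≤ k ≤ p.
Pump with i = 2: xy^2z = 0^{p+k} 1 0^p. Its reverse is 0^p 1 0^{p+k}, which differs from xy^2z since k ≥ 1. So xy^2z is not a palindrome and xy^2z ∉ L.
This is a contradiction; hence L is not regular.

0^{p+k} 1 0^p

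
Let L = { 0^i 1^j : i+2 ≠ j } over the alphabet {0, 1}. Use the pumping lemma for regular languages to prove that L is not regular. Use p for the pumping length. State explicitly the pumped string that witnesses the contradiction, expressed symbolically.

0^{p+p!} 1^{p+p!+2}

Suppose for contradiction that L is regular, and let p be the pumping length.
Choose w = 0^p 1^{p+p!+2}. Since p ≠ (p+p!+2)-2 = p+p!, w ∈ L; and |w| ≥ p.
By the pumping lemma, w = xyz with |xy| ≤ p and |y| > 0.
Since the first p symbols of w are all 0's and |xy| ≤ p, y lies entirely in the leading 0-block: y = 0^k for some k with 1 ≤ k ≤ p.
Since 1 ≤ k ≤ p, k divides p!; set t = 1 + p!/k. Then xy^t z has p + (p!/k)·k = p + p! copies of 0. Now the 0-count is p+p! and (1-count)-2 = (p+p!+2)-2 = p+p!, so i+2 ≠ j fails. So xy^t z = 0^{p+p!} 1^{p+p!+2} ∉ L.
This is a contradiction; hence L is not regular.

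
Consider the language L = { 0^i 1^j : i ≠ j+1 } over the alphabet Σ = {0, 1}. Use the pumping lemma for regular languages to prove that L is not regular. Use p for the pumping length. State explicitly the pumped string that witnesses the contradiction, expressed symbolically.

0^{p+p!} 1^{p+p!-1}

Assume L is regular. Let p be the pumping length given by the pumping lemma.
Choose w = 0^p 1^{p+p!-1}. Since p ≠ (p+p!-1)+1 = p+p!, w ∈ L; and |w| ≥ p.
By the pumping lemma, w = xyz with |xy| ≤ p and y is nonempty.
Since the first p symbols of w are all 0's and |xy| ≤ p, y lies entirely in the leading 0-block: y = 0^k for some k with 1 ≤ k ≤ p.
Since 1 ≤ k ≤ p, k divides p!; set t = 1 + p!/k. Then xy^t z has p + (p!/k)·k = p + p! copies of 0. Now the 0-count is p+p! and (1-count)+1 = (p+p!-1)+1 = p+p!, so i ≠ j+1 fails. So xy^t z = 0^{p+p!} 1^{p+p!-1} ∉ L.
Contradiction. Therefore L is not regular.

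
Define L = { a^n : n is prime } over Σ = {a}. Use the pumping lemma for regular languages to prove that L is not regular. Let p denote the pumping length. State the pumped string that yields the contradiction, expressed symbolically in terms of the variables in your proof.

Assume L is regular. Let p be the pumping length given by the pumping lemma.
Let q be a prime with q ≥ p+2 (infinitely many primes exist), and take w = a^q ∈ L with |w| = q ≥ p.
Write w = xyz as guaranteed by the lemma, with |xy| ≤ p and y is nonempty.
Then y = a^k for some k with 1 ≤ k ≤ p.
Since 1 ≤ k ≤ p, |xz| = q-k. Pump with i = q+1: |xy^{q+1}z| = (q-k)+(q+1)k = q+qk = q(1+k), which is composite (both factors ≥ 2). So xy^{q+1}z = a^{q(1+k)} ∉ L.
Contradiction. Therefore L is not regular.

a^{q(1+k)}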